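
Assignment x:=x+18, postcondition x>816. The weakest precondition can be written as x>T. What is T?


Formula: wp(x:=E, P) = P[E/x] (substitute E for x in postcondition)
Step 1: Postcondition: x>816
Step 2: Substitute x+18 for x: x+18>816
Step 3: Solve for x: x > 816-18 = 798

798


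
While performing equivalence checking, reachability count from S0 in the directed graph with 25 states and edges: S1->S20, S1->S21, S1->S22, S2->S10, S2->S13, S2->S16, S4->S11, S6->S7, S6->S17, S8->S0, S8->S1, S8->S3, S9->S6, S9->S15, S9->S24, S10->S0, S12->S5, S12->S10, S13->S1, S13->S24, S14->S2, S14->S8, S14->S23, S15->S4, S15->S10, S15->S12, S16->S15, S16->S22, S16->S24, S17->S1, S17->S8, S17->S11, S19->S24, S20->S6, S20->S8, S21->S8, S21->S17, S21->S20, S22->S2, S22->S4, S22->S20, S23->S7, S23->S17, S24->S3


BFS from S0:
  layer 0: {S0}
Reachable set: {S0}
Count = 1

1


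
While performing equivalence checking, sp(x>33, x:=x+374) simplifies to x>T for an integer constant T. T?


Formula: sp(P, x:=E) = exists old_x. (x = E[old_x/x]) AND P[old_x/x] (old_x is the value of x before the assignment; eliminate old_x by solving x = E[old_x/x] for old_x)
Step 1: Precondition P: x>33, i.e. old_x > 33
Step 2: Assignment gives x = old_x + 374, so old_x = x - 374
Step 3: Substitute into P: x - 374 > 33
Step 4: Simplify: x > 33+374 = 407

407


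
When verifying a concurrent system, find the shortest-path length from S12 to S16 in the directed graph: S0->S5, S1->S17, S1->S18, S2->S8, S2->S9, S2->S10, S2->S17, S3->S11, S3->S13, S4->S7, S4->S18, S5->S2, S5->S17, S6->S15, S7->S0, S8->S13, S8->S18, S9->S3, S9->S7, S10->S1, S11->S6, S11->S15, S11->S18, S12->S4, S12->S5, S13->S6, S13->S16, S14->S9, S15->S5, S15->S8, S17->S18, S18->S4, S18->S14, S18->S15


BFS layer-by-layer from S12:
  dist 0: {S12}
  dist 1: {S4, S5}
  dist 2: {S2, S7, S17, S18}
  dist 3: {S0, S8, S9, S10, S14, S15}
  dist 4: {S1, S3, S13}
  dist 5: {S6, S11, S16}
  -> S16 reached at distance 5
Shortest path length = 5

5


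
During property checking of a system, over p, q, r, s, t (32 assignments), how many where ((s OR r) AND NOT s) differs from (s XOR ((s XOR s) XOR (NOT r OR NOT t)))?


F1 = ((s OR r) AND NOT s)
F2 = (s XOR ((s XOR s) XOR (NOT r OR NOT t)))
Evaluate both on each of 32 rows (bits = p,q,r,s,t):
  row 0 [00000]: F1=0 F2=1 (differ) -> 1
  row 1 [00001]: F1=0 F2=1 (differ) -> 1
  row 2 [00010]: F1=0 F2=0 -> 0
  row 3 [00011]: F1=0 F2=0 -> 0
  row 4 [00100]: F1=1 F2=1 -> 0
  row 5 [00101]: F1=1 F2=0 (differ) -> 1
  row 6 [00110]: F1=0 F2=0 -> 0
  row 7 [00111]: F1=0 F2=1 (differ) -> 1
  row 8 [01000]: F1=0 F2=1 (differ) -> 1
  row 9 [01001]: F1=0 F2=1 (differ) -> 1
  row 10 [01010]: F1=0 F2=0 -> 0
  row 11 [01011]: F1=0 F2=0 -> 0
  row 12 [01100]: F1=1 F2=1 -> 0
  row 13 [01101]: F1=1 F2=0 (differ) -> 1
  row 14 [01110]: F1=0 F2=0 -> 0
  row 15 [01111]: F1=0 F2=1 (differ) -> 1
  row 16 [10000]: F1=0 F2=1 (differ) -> 1
  row 17 [10001]: F1=0 F2=1 (differ) -> 1
  row 18 [10010]: F1=0 F2=0 -> 0
  row 19 [10011]: F1=0 F2=0 -> 0
  row 20 [10100]: F1=1 F2=1 -> 0
  row 21 [10101]: F1=1 F2=0 (differ) -> 1
  row 22 [10110]: F1=0 F2=0 -> 0
  row 23 [10111]: F1=0 F2=1 (differ) -> 1
  row 24 [11000]: F1=0 F2=1 (differ) -> 1
  row 25 [11001]: F1=0 F2=1 (differ) -> 1
  row 26 [11010]: F1=0 F2=0 -> 0
  row 27 [11011]: F1=0 F2=0 -> 0
  row 28 [11100]: F1=1 F2=1 -> 0
  row 29 [11101]: F1=1 F2=0 (differ) -> 1
  row 30 [11110]: F1=0 F2=0 -> 0
  row 31 [11111]: F1=0 F2=1 (differ) -> 1
Full result column, 8 rows per line (p,q fixed per line; r,s,t runs 000..111 left to right):
  rows 0-7 [p,q=00]: 11000101  (ones: 4)
  rows 8-15 [p,q=01]: 11000101  (ones: 4)
  rows 16-23 [p,q=10]: 11000101  (ones: 4)
  rows 24-31 [p,q=11]: 11000101  (ones: 4)
Disagreements = 4+4+4+4 = 16

16


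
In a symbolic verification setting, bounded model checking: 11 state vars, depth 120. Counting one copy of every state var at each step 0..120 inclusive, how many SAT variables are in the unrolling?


BMC unrolls to depth k, creating one copy of each state var for steps 0..k.
Step count = 120 + 1 = 121 (steps 0 through 120)
Vars per step = 11
Total = 11 * 121 = 1331

1331


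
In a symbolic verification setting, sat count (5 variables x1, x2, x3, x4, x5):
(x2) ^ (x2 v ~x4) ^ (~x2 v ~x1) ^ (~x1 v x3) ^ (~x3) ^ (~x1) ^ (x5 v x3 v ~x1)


CNF with 7 clauses over 5 vars (32 assignments).
An assignment satisfies CNF iff every clause has >=1 true literal.
Check each row (bits = x1,x2,x3,x4,x5; clause T/F shown):
  row 0 [00000]: clauses=FTTTTTT -> 0
  row 1 [00001]: clauses=FTTTTTT -> 0
  row 2 [00010]: clauses=FFTTTTT -> 0
  row 3 [00011]: clauses=FFTTTTT -> 0
  row 4 [00100]: clauses=FTTTFTT -> 0
  row 5 [00101]: clauses=FTTTFTT -> 0
  row 6 [00110]: clauses=FFTTFTT -> 0
  row 7 [00111]: clauses=FFTTFTT -> 0
  row 8 [01000]: clauses=TTTTTTT -> 1
  row 9 [01001]: clauses=TTTTTTT -> 1
  row 10 [01010]: clauses=TTTTTTT -> 1
  row 11 [01011]: clauses=TTTTTTT -> 1
  row 12 [01100]: clauses=TTTTFTT -> 0
  row 13 [01101]: clauses=TTTTFTT -> 0
  row 14 [01110]: clauses=TTTTFTT -> 0
  row 15 [01111]: clauses=TTTTFTT -> 0
  row 16 [10000]: clauses=FTTFTFF -> 0
  row 17 [10001]: clauses=FTTFTFT -> 0
  row 18 [10010]: clauses=FFTFTFF -> 0
  row 19 [10011]: clauses=FFTFTFT -> 0
  row 20 [10100]: clauses=FTTTFFT -> 0
  row 21 [10101]: clauses=FTTTFFT -> 0
  row 22 [10110]: clauses=FFTTFFT -> 0
  row 23 [10111]: clauses=FFTTFFT -> 0
  row 24 [11000]: clauses=TTFFTFF -> 0
  row 25 [11001]: clauses=TTFFTFT -> 0
  row 26 [11010]: clauses=TTFFTFF -> 0
  row 27 [11011]: clauses=TTFFTFT -> 0
  row 28 [11100]: clauses=TTFTFFT -> 0
  row 29 [11101]: clauses=TTFTFFT -> 0
  row 30 [11110]: clauses=TTFTFFT -> 0
  row 31 [11111]: clauses=TTFTFFT -> 0
Full result column, 8 rows per line (x1,x2 fixed per line; x3,x4,x5 runs 000..111 left to right):
  rows 0-7 [x1,x2=00]: 00000000  (ones: 0)
  rows 8-15 [x1,x2=01]: 11110000  (ones: 4)
  rows 16-23 [x1,x2=10]: 00000000  (ones: 0)
  rows 24-31 [x1,x2=11]: 00000000  (ones: 0)
Satisfying assignments = 0+4+0+0 = 4

4


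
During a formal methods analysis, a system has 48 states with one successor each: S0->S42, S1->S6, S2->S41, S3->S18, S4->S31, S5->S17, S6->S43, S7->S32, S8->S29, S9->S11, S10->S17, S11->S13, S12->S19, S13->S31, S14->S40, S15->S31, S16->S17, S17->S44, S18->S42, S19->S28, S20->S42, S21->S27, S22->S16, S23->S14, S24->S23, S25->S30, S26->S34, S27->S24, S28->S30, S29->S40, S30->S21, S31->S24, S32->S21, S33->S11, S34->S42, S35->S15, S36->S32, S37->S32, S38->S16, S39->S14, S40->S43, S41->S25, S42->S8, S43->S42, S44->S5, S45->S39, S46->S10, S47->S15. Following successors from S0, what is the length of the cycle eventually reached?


Trace from S0 until a state repeats:
  S0 -> S42 -> S8 -> S29 -> S40 -> S43 -> S42
S42 first seen at step 1, revisited at step 6.
Cycle length = 6 - 1 = 5

5


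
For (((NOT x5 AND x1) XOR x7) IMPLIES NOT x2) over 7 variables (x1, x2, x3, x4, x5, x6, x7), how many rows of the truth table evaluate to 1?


Formula: (((NOT x5 AND x1) XOR x7) IMPLIES NOT x2) over 7 vars (128 rows)
Evaluate each row (x1, x2, x3, x4, x5, x6, x7 as bits, MSB first):
  row 0 [0000000]: (((NOT 0 AND 0) XOR 0) IMPLIES NOT 0) -> 1
  row 1 [0000001]: (((NOT 0 AND 0) XOR 1) IMPLIES NOT 0) -> 1
  row 2 [0000010]: (((NOT 0 AND 0) XOR 0) IMPLIES NOT 0) -> 1
  row 3 [0000011]: (((NOT 0 AND 0) XOR 1) IMPLIES NOT 0) -> 1
  row 4 [0000100]: (((NOT 1 AND 0) XOR 0) IMPLIES NOT 0) -> 1
  (every remaining row is evaluated the same way; all 128 results are listed next)
Full result column, 8 rows per line (x1,x2,x3,x4 fixed per line; x5,x6,x7 runs 000..111 left to right):
  rows 0-7 [x1,x2,x3,x4=0000]: 11111111  (ones: 8)
  rows 8-15 [x1,x2,x3,x4=0001]: 11111111  (ones: 8)
  rows 16-23 [x1,x2,x3,x4=0010]: 11111111  (ones: 8)
  rows 24-31 [x1,x2,x3,x4=0011]: 11111111  (ones: 8)
  rows 32-39 [x1,x2,x3,x4=0100]: 10101010  (ones: 4)
  rows 40-47 [x1,x2,x3,x4=0101]: 10101010  (ones: 4)
  rows 48-55 [x1,x2,x3,x4=0110]: 10101010  (ones: 4)
  rows 56-63 [x1,x2,x3,x4=0111]: 10101010  (ones: 4)
  rows 64-71 [x1,x2,x3,x4=1000]: 11111111  (ones: 8)
  rows 72-79 [x1,x2,x3,x4=1001]: 11111111  (ones: 8)
  rows 80-87 [x1,x2,x3,x4=1010]: 11111111  (ones: 8)
  rows 88-95 [x1,x2,x3,x4=1011]: 11111111  (ones: 8)
  rows 96-103 [x1,x2,x3,x4=1100]: 01011010  (ones: 4)
  rows 104-111 [x1,x2,x3,x4=1101]: 01011010  (ones: 4)
  rows 112-119 [x1,x2,x3,x4=1110]: 01011010  (ones: 4)
  rows 120-127 [x1,x2,x3,x4=1111]: 01011010  (ones: 4)
Count of 1-rows = 8+8+8+8+4+4+4+4+8+8+8+8+4+4+4+4 = 96

96


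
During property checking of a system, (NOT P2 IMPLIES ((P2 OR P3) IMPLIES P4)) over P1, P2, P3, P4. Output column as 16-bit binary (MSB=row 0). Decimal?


Formula: (NOT P2 IMPLIES ((P2 OR P3) IMPLIES P4)) over P1, P2, P3, P4 (16 rows)
Evaluate each row (bits = P1,P2,P3,P4, MSB first):
  row 0 [0000]: (NOT 0 IMPLIES ((0 OR 0) IMPLIES 0)) -> 1
  row 1 [0001]: (NOT 0 IMPLIES ((0 OR 0) IMPLIES 1)) -> 1
  row 2 [0010]: (NOT 0 IMPLIES ((0 OR 1) IMPLIES 0)) -> 0
  row 3 [0011]: (NOT 0 IMPLIES ((0 OR 1) IMPLIES 1)) -> 1
  row 4 [0100]: (NOT 1 IMPLIES ((1 OR 0) IMPLIES 0)) -> 1
  row 5 [0101]: (NOT 1 IMPLIES ((1 OR 0) IMPLIES 1)) -> 1
  row 6 [0110]: (NOT 1 IMPLIES ((1 OR 1) IMPLIES 0)) -> 1
  row 7 [0111]: (NOT 1 IMPLIES ((1 OR 1) IMPLIES 1)) -> 1
  row 8 [1000]: (NOT 0 IMPLIES ((0 OR 0) IMPLIES 0)) -> 1
  row 9 [1001]: (NOT 0 IMPLIES ((0 OR 0) IMPLIES 1)) -> 1
  row 10 [1010]: (NOT 0 IMPLIES ((0 OR 1) IMPLIES 0)) -> 0
  row 11 [1011]: (NOT 0 IMPLIES ((0 OR 1) IMPLIES 1)) -> 1
  row 12 [1100]: (NOT 1 IMPLIES ((1 OR 0) IMPLIES 0)) -> 1
  row 13 [1101]: (NOT 1 IMPLIES ((1 OR 0) IMPLIES 1)) -> 1
  row 14 [1110]: (NOT 1 IMPLIES ((1 OR 1) IMPLIES 0)) -> 1
  row 15 [1111]: (NOT 1 IMPLIES ((1 OR 1) IMPLIES 1)) -> 1
Full result column, 4 rows per line (P1,P2 fixed per line; P3,P4 runs 00..11 left to right):
  rows 0-3 [P1,P2=00]: 1101  = hex D
  rows 4-7 [P1,P2=01]: 1111  = hex F
  rows 8-11 [P1,P2=10]: 1101  = hex D
  rows 12-15 [P1,P2=11]: 1111  = hex F
Output column (row 0 .. row 15) = 1101111111011111
Output column grouped in 4s = 1101 1111 1101 1111 = 0xDFDF
Convert to decimal digit by digit (value = value*16 + digit):
  D -> 13
  13*16 + 15 (F) = 223
  223*16 + 13 (D) = 3581
  3581*16 + 15 (F) = 57311
Decimal = 57311

57311


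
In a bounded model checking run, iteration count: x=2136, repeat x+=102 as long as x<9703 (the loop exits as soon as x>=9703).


Step 1: x goes from 2136 toward 9703 by 102; the body runs while x<9703, so iterations = ceil((bound-start)/step)
Step 2: Distance=7567
Step 3: ceil(7567/102)=75

75


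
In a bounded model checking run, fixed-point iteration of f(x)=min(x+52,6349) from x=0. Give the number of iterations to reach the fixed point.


Step 1: x=0, cap=6349, increment=52
Step 2: x grows by 52 each step until capped at 6349; fixed point is x=6349
Step 3: iterations = ceil(6349/52) = 123

123


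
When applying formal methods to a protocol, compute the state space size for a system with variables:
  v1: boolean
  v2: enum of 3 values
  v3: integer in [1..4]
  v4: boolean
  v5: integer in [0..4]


State space = product of domain sizes of all variables.
Domain sizes:
  v1 (boolean): 2
  v2 (enum of 3 values): 3
  v3 (integer in [1..4]): 4
  v4 (boolean): 2
  v5 (integer in [0..4]): 5
Product = 2 * 3 * 4 * 2 * 5 = 240

240


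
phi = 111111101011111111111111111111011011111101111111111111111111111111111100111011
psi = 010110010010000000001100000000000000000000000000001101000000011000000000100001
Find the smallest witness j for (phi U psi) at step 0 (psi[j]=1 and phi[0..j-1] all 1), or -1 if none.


(phi U psi) at 0: need smallest j with psi[j]=1 and phi[i]=1 for all i in [0,j).
Scan from step 0:
  step 0: phi=1, psi=0 -> continue
  step 1: psi=1 and phi held for [0,1) -> witness found
Witness step = 1

1


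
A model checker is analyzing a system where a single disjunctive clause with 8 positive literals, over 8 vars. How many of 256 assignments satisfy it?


Step 1: Total=2^8=256
Step 2: Unsat when all 8 false: 2^0=1
Step 3: Sat=256-1=255

255


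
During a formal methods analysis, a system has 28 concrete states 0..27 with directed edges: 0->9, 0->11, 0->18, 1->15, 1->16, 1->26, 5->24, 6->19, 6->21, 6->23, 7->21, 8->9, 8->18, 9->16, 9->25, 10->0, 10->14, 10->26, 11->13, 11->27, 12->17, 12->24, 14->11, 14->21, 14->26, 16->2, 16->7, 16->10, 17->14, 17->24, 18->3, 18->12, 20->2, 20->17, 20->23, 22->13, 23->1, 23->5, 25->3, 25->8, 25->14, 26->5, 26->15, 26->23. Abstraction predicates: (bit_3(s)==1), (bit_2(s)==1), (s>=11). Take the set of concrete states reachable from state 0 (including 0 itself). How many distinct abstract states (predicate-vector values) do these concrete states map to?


BFS from 0:
Concrete reachable: {0, 1, 2, 3, 5, 7, 8, 9, 10, 11, 12, 13, 14, 15, 16, 17, 18, 21, 23, 24, 25, 26, 27}
Abstract via predicates (bit_3(s)==1), (bit_2(s)==1), (s>=11):
  (0,0,0) <- {0, 1, 2, 3}
  (0,0,1) <- {16, 17, 18}
  (0,1,0) <- {5, 7}
  (0,1,1) <- {21, 23}
  (1,0,0) <- {8, 9, 10}
  (1,0,1) <- {11, 24, 25, 26, 27}
  (1,1,1) <- {12, 13, 14, 15}
Distinct abstract states = 7

7


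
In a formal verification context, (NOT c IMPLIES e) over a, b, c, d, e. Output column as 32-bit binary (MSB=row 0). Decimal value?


Formula: (NOT c IMPLIES e) over a, b, c, d, e (32 rows)
Evaluate each row (bits = a,b,c,d,e, MSB first):
  row 0 [00000]: (NOT 0 IMPLIES 0) -> 0
  row 1 [00001]: (NOT 0 IMPLIES 1) -> 1
  row 2 [00010]: (NOT 0 IMPLIES 0) -> 0
  row 3 [00011]: (NOT 0 IMPLIES 1) -> 1
  row 4 [00100]: (NOT 1 IMPLIES 0) -> 1
  row 5 [00101]: (NOT 1 IMPLIES 1) -> 1
  row 6 [00110]: (NOT 1 IMPLIES 0) -> 1
  row 7 [00111]: (NOT 1 IMPLIES 1) -> 1
  row 8 [01000]: (NOT 0 IMPLIES 0) -> 0
  row 9 [01001]: (NOT 0 IMPLIES 1) -> 1
  row 10 [01010]: (NOT 0 IMPLIES 0) -> 0
  row 11 [01011]: (NOT 0 IMPLIES 1) -> 1
  row 12 [01100]: (NOT 1 IMPLIES 0) -> 1
  row 13 [01101]: (NOT 1 IMPLIES 1) -> 1
  row 14 [01110]: (NOT 1 IMPLIES 0) -> 1
  row 15 [01111]: (NOT 1 IMPLIES 1) -> 1
  row 16 [10000]: (NOT 0 IMPLIES 0) -> 0
  row 17 [10001]: (NOT 0 IMPLIES 1) -> 1
  row 18 [10010]: (NOT 0 IMPLIES 0) -> 0
  row 19 [10011]: (NOT 0 IMPLIES 1) -> 1
  row 20 [10100]: (NOT 1 IMPLIES 0) -> 1
  row 21 [10101]: (NOT 1 IMPLIES 1) -> 1
  row 22 [10110]: (NOT 1 IMPLIES 0) -> 1
  row 23 [10111]: (NOT 1 IMPLIES 1) -> 1
  row 24 [11000]: (NOT 0 IMPLIES 0) -> 0
  row 25 [11001]: (NOT 0 IMPLIES 1) -> 1
  row 26 [11010]: (NOT 0 IMPLIES 0) -> 0
  row 27 [11011]: (NOT 0 IMPLIES 1) -> 1
  row 28 [11100]: (NOT 1 IMPLIES 0) -> 1
  row 29 [11101]: (NOT 1 IMPLIES 1) -> 1
  row 30 [11110]: (NOT 1 IMPLIES 0) -> 1
  row 31 [11111]: (NOT 1 IMPLIES 1) -> 1
Full result column, 4 rows per line (a,b,c fixed per line; d,e runs 00..11 left to right):
  rows 0-3 [a,b,c=000]: 0101  = hex 5
  rows 4-7 [a,b,c=001]: 1111  = hex F
  rows 8-11 [a,b,c=010]: 0101  = hex 5
  rows 12-15 [a,b,c=011]: 1111  = hex F
  rows 16-19 [a,b,c=100]: 0101  = hex 5
  rows 20-23 [a,b,c=101]: 1111  = hex F
  rows 24-27 [a,b,c=110]: 0101  = hex 5
  rows 28-31 [a,b,c=111]: 1111  = hex F
Output column (row 0 .. row 31) = 01011111010111110101111101011111
Output column grouped in 4s = 0101 1111 0101 1111 0101 1111 0101 1111 = 0x5F5F5F5F
Convert to decimal digit by digit (value = value*16 + digit):
  5 -> 5
  5*16 + 15 (F) = 95
  95*16 + 5 = 1525
  1525*16 + 15 (F) = 24415
  24415*16 + 5 = 390645
  390645*16 + 15 (F) = 6250335
  6250335*16 + 5 = 100005365
  100005365*16 + 15 (F) = 1600085855
Decimal = 1600085855

1600085855


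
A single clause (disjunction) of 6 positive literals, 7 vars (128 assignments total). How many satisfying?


Step 1: Total=2^7=128
Step 2: Unsat when all 6 false: 2^1=2
Step 3: Sat=128-2=126

126


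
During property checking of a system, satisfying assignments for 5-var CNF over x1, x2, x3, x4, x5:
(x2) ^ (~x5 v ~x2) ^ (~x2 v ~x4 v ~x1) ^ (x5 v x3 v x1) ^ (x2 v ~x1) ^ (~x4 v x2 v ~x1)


CNF with 6 clauses over 5 vars (32 assignments).
An assignment satisfies CNF iff every clause has >=1 true literal.
Check each row (bits = x1,x2,x3,x4,x5; clause T/F shown):
  row 0 [00000]: clauses=FTTFTT -> 0
  row 1 [00001]: clauses=FTTTTT -> 0
  row 2 [00010]: clauses=FTTFTT -> 0
  row 3 [00011]: clauses=FTTTTT -> 0
  row 4 [00100]: clauses=FTTTTT -> 0
  row 5 [00101]: clauses=FTTTTT -> 0
  row 6 [00110]: clauses=FTTTTT -> 0
  row 7 [00111]: clauses=FTTTTT -> 0
  row 8 [01000]: clauses=TTTFTT -> 0
  row 9 [01001]: clauses=TFTTTT -> 0
  row 10 [01010]: clauses=TTTFTT -> 0
  row 11 [01011]: clauses=TFTTTT -> 0
  row 12 [01100]: clauses=TTTTTT -> 1
  row 13 [01101]: clauses=TFTTTT -> 0
  row 14 [01110]: clauses=TTTTTT -> 1
  row 15 [01111]: clauses=TFTTTT -> 0
  row 16 [10000]: clauses=FTTTFT -> 0
  row 17 [10001]: clauses=FTTTFT -> 0
  row 18 [10010]: clauses=FTTTFF -> 0
  row 19 [10011]: clauses=FTTTFF -> 0
  row 20 [10100]: clauses=FTTTFT -> 0
  row 21 [10101]: clauses=FTTTFT -> 0
  row 22 [10110]: clauses=FTTTFF -> 0
  row 23 [10111]: clauses=FTTTFF -> 0
  row 24 [11000]: clauses=TTTTTT -> 1
  row 25 [11001]: clauses=TFTTTT -> 0
  row 26 [11010]: clauses=TTFTTT -> 0
  row 27 [11011]: clauses=TFFTTT -> 0
  row 28 [11100]: clauses=TTTTTT -> 1
  row 29 [11101]: clauses=TFTTTT -> 0
  row 30 [11110]: clauses=TTFTTT -> 0
  row 31 [11111]: clauses=TFFTTT -> 0
Full result column, 8 rows per line (x1,x2 fixed per line; x3,x4,x5 runs 000..111 left to right):
  rows 0-7 [x1,x2=00]: 00000000  (ones: 0)
  rows 8-15 [x1,x2=01]: 00001010  (ones: 2)
  rows 16-23 [x1,x2=10]: 00000000  (ones: 0)
  rows 24-31 [x1,x2=11]: 10001000  (ones: 2)
Satisfying assignments = 0+2+0+2 = 4

4


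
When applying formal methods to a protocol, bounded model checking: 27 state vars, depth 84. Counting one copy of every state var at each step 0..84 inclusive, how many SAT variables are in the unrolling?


BMC unrolls to depth k, creating one copy of each state var for steps 0..k.
Step count = 84 + 1 = 85 (steps 0 through 84)
Vars per step = 27
Total = 27 * 85 = 2295

2295


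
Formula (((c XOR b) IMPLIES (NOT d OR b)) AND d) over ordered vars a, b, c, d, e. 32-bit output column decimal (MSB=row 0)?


Formula: (((c XOR b) IMPLIES (NOT d OR b)) AND d) over a, b, c, d, e (32 rows)
Evaluate each row (bits = a,b,c,d,e, MSB first):
  row 0 [00000]: (((0 XOR 0) IMPLIES (NOT 0 OR 0)) AND 0) -> 0
  row 1 [00001]: (((0 XOR 0) IMPLIES (NOT 0 OR 0)) AND 0) -> 0
  row 2 [00010]: (((0 XOR 0) IMPLIES (NOT 1 OR 0)) AND 1) -> 1
  row 3 [00011]: (((0 XOR 0) IMPLIES (NOT 1 OR 0)) AND 1) -> 1
  row 4 [00100]: (((1 XOR 0) IMPLIES (NOT 0 OR 0)) AND 0) -> 0
  row 5 [00101]: (((1 XOR 0) IMPLIES (NOT 0 OR 0)) AND 0) -> 0
  row 6 [00110]: (((1 XOR 0) IMPLIES (NOT 1 OR 0)) AND 1) -> 0
  row 7 [00111]: (((1 XOR 0) IMPLIES (NOT 1 OR 0)) AND 1) -> 0
  row 8 [01000]: (((0 XOR 1) IMPLIES (NOT 0 OR 1)) AND 0) -> 0
  row 9 [01001]: (((0 XOR 1) IMPLIES (NOT 0 OR 1)) AND 0) -> 0
  row 10 [01010]: (((0 XOR 1) IMPLIES (NOT 1 OR 1)) AND 1) -> 1
  row 11 [01011]: (((0 XOR 1) IMPLIES (NOT 1 OR 1)) AND 1) -> 1
  row 12 [01100]: (((1 XOR 1) IMPLIES (NOT 0 OR 1)) AND 0) -> 0
  row 13 [01101]: (((1 XOR 1) IMPLIES (NOT 0 OR 1)) AND 0) -> 0
  row 14 [01110]: (((1 XOR 1) IMPLIES (NOT 1 OR 1)) AND 1) -> 1
  row 15 [01111]: (((1 XOR 1) IMPLIES (NOT 1 OR 1)) AND 1) -> 1
  row 16 [10000]: (((0 XOR 0) IMPLIES (NOT 0 OR 0)) AND 0) -> 0
  row 17 [10001]: (((0 XOR 0) IMPLIES (NOT 0 OR 0)) AND 0) -> 0
  row 18 [10010]: (((0 XOR 0) IMPLIES (NOT 1 OR 0)) AND 1) -> 1
  row 19 [10011]: (((0 XOR 0) IMPLIES (NOT 1 OR 0)) AND 1) -> 1
  row 20 [10100]: (((1 XOR 0) IMPLIES (NOT 0 OR 0)) AND 0) -> 0
  row 21 [10101]: (((1 XOR 0) IMPLIES (NOT 0 OR 0)) AND 0) -> 0
  row 22 [10110]: (((1 XOR 0) IMPLIES (NOT 1 OR 0)) AND 1) -> 0
  row 23 [10111]: (((1 XOR 0) IMPLIES (NOT 1 OR 0)) AND 1) -> 0
  row 24 [11000]: (((0 XOR 1) IMPLIES (NOT 0 OR 1)) AND 0) -> 0
  row 25 [11001]: (((0 XOR 1) IMPLIES (NOT 0 OR 1)) AND 0) -> 0
  row 26 [11010]: (((0 XOR 1) IMPLIES (NOT 1 OR 1)) AND 1) -> 1
  row 27 [11011]: (((0 XOR 1) IMPLIES (NOT 1 OR 1)) AND 1) -> 1
  row 28 [11100]: (((1 XOR 1) IMPLIES (NOT 0 OR 1)) AND 0) -> 0
  row 29 [11101]: (((1 XOR 1) IMPLIES (NOT 0 OR 1)) AND 0) -> 0
  row 30 [11110]: (((1 XOR 1) IMPLIES (NOT 1 OR 1)) AND 1) -> 1
  row 31 [11111]: (((1 XOR 1) IMPLIES (NOT 1 OR 1)) AND 1) -> 1
Full result column, 4 rows per line (a,b,c fixed per line; d,e runs 00..11 left to right):
  rows 0-3 [a,b,c=000]: 0011  = hex 3
  rows 4-7 [a,b,c=001]: 0000  = hex 0
  rows 8-11 [a,b,c=010]: 0011  = hex 3
  rows 12-15 [a,b,c=011]: 0011  = hex 3
  rows 16-19 [a,b,c=100]: 0011  = hex 3
  rows 20-23 [a,b,c=101]: 0000  = hex 0
  rows 24-27 [a,b,c=110]: 0011  = hex 3
  rows 28-31 [a,b,c=111]: 0011  = hex 3
Output column (row 0 .. row 31) = 00110000001100110011000000110011
Output column grouped in 4s = 0011 0000 0011 0011 0011 0000 0011 0011 = 0x30333033
Convert to decimal digit by digit (value = value*16 + digit):
  3 -> 3
  3*16 + 0 = 48
  48*16 + 3 = 771
  771*16 + 3 = 12339
  12339*16 + 3 = 197427
  197427*16 + 0 = 3158832
  3158832*16 + 3 = 50541315
  50541315*16 + 3 = 808661043
Decimal = 808661043

808661043


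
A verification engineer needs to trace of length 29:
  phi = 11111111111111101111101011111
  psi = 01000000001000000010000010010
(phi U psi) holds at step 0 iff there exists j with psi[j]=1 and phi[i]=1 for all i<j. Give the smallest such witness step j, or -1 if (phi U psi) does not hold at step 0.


(phi U psi) at 0: need smallest j with psi[j]=1 and phi[i]=1 for all i in [0,j).
Scan from step 0:
  step 0: phi=1, psi=0 -> continue
  step 1: psi=1 and phi held for [0,1) -> witness found
Witness step = 1

1


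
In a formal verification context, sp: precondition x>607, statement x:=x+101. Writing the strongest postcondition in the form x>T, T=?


Formula: sp(P, x:=E) = exists old_x. (x = E[old_x/x]) AND P[old_x/x] (old_x is the value of x before the assignment; eliminate old_x by solving x = E[old_x/x] for old_x)
Step 1: Precondition P: x>607, i.e. old_x > 607
Step 2: Assignment gives x = old_x + 101, so old_x = x - 101
Step 3: Substitute into P: x - 101 > 607
Step 4: Simplify: x > 607+101 = 708

708


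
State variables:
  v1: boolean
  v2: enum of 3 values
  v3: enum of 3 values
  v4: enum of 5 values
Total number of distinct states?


State space = product of domain sizes of all variables.
Domain sizes:
  v1 (boolean): 2
  v2 (enum of 3 values): 3
  v3 (enum of 3 values): 3
  v4 (enum of 5 values): 5
Product = 2 * 3 * 3 * 5 = 90

90


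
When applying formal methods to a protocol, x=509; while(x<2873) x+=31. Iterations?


Step 1: x goes from 509 toward 2873 by 31; the body runs while x<2873, so iterations = ceil((bound-start)/step)
Step 2: Distance=2364
Step 3: ceil(2364/31)=77

77


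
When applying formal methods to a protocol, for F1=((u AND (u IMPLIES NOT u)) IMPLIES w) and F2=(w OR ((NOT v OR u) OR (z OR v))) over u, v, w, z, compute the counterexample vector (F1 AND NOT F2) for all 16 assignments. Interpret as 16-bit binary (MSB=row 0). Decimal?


F1 = ((u AND (u IMPLIES NOT u)) IMPLIES w)
F2 = (w OR ((NOT v OR u) OR (z OR v)))
Counterexample to F1=>F2 is where F1=1 and F2=0.
Evaluate each row (bits = u,v,w,z, MSB first):
  row 0 [0000]: F1=1 F2=1 -> F1&~F2 -> 0
  row 1 [0001]: F1=1 F2=1 -> F1&~F2 -> 0
  row 2 [0010]: F1=1 F2=1 -> F1&~F2 -> 0
  row 3 [0011]: F1=1 F2=1 -> F1&~F2 -> 0
  row 4 [0100]: F1=1 F2=1 -> F1&~F2 -> 0
  row 5 [0101]: F1=1 F2=1 -> F1&~F2 -> 0
  row 6 [0110]: F1=1 F2=1 -> F1&~F2 -> 0
  row 7 [0111]: F1=1 F2=1 -> F1&~F2 -> 0
  row 8 [1000]: F1=1 F2=1 -> F1&~F2 -> 0
  row 9 [1001]: F1=1 F2=1 -> F1&~F2 -> 0
  row 10 [1010]: F1=1 F2=1 -> F1&~F2 -> 0
  row 11 [1011]: F1=1 F2=1 -> F1&~F2 -> 0
  row 12 [1100]: F1=1 F2=1 -> F1&~F2 -> 0
  row 13 [1101]: F1=1 F2=1 -> F1&~F2 -> 0
  row 14 [1110]: F1=1 F2=1 -> F1&~F2 -> 0
  row 15 [1111]: F1=1 F2=1 -> F1&~F2 -> 0
Full result column, 4 rows per line (u,v fixed per line; w,z runs 00..11 left to right):
  rows 0-3 [u,v=00]: 0000  = hex 0
  rows 4-7 [u,v=01]: 0000  = hex 0
  rows 8-11 [u,v=10]: 0000  = hex 0
  rows 12-15 [u,v=11]: 0000  = hex 0
Counterexample vector (row 0 .. row 15) = 0000000000000000
Output column grouped in 4s = 0000 0000 0000 0000 = 0x0000
Convert to decimal digit by digit (value = value*16 + digit):
  0 -> 0
  0*16 + 0 = 0
  0*16 + 0 = 0
  0*16 + 0 = 0
Decimal = 0

0


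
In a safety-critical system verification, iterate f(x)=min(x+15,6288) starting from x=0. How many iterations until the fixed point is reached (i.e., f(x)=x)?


Step 1: x=0, cap=6288, increment=15
Step 2: x grows by 15 each step until capped at 6288; fixed point is x=6288
Step 3: iterations = ceil(6288/15) = 420

420


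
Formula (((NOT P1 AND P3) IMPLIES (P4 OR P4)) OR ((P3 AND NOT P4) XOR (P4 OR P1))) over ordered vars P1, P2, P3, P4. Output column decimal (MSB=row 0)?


Formula: (((NOT P1 AND P3) IMPLIES (P4 OR P4)) OR ((P3 AND NOT P4) XOR (P4 OR P1))) over P1, P2, P3, P4 (16 rows)
Evaluate each row (bits = P1,P2,P3,P4, MSB first):
  row 0 [0000]: (((NOT 0 AND 0) IMPLIES (0 OR 0)) OR ((0 AND NOT 0) XOR (0 OR 0))) -> 1
  row 1 [0001]: (((NOT 0 AND 0) IMPLIES (1 OR 1)) OR ((0 AND NOT 1) XOR (1 OR 0))) -> 1
  row 2 [0010]: (((NOT 0 AND 1) IMPLIES (0 OR 0)) OR ((1 AND NOT 0) XOR (0 OR 0))) -> 1
  row 3 [0011]: (((NOT 0 AND 1) IMPLIES (1 OR 1)) OR ((1 AND NOT 1) XOR (1 OR 0))) -> 1
  row 4 [0100]: (((NOT 0 AND 0) IMPLIES (0 OR 0)) OR ((0 AND NOT 0) XOR (0 OR 0))) -> 1
  row 5 [0101]: (((NOT 0 AND 0) IMPLIES (1 OR 1)) OR ((0 AND NOT 1) XOR (1 OR 0))) -> 1
  row 6 [0110]: (((NOT 0 AND 1) IMPLIES (0 OR 0)) OR ((1 AND NOT 0) XOR (0 OR 0))) -> 1
  row 7 [0111]: (((NOT 0 AND 1) IMPLIES (1 OR 1)) OR ((1 AND NOT 1) XOR (1 OR 0))) -> 1
  row 8 [1000]: (((NOT 1 AND 0) IMPLIES (0 OR 0)) OR ((0 AND NOT 0) XOR (0 OR 1))) -> 1
  row 9 [1001]: (((NOT 1 AND 0) IMPLIES (1 OR 1)) OR ((0 AND NOT 1) XOR (1 OR 1))) -> 1
  row 10 [1010]: (((NOT 1 AND 1) IMPLIES (0 OR 0)) OR ((1 AND NOT 0) XOR (0 OR 1))) -> 1
  row 11 [1011]: (((NOT 1 AND 1) IMPLIES (1 OR 1)) OR ((1 AND NOT 1) XOR (1 OR 1))) -> 1
  row 12 [1100]: (((NOT 1 AND 0) IMPLIES (0 OR 0)) OR ((0 AND NOT 0) XOR (0 OR 1))) -> 1
  row 13 [1101]: (((NOT 1 AND 0) IMPLIES (1 OR 1)) OR ((0 AND NOT 1) XOR (1 OR 1))) -> 1
  row 14 [1110]: (((NOT 1 AND 1) IMPLIES (0 OR 0)) OR ((1 AND NOT 0) XOR (0 OR 1))) -> 1
  row 15 [1111]: (((NOT 1 AND 1) IMPLIES (1 OR 1)) OR ((1 AND NOT 1) XOR (1 OR 1))) -> 1
Full result column, 4 rows per line (P1,P2 fixed per line; P3,P4 runs 00..11 left to right):
  rows 0-3 [P1,P2=00]: 1111  = hex F
  rows 4-7 [P1,P2=01]: 1111  = hex F
  rows 8-11 [P1,P2=10]: 1111  = hex F
  rows 12-15 [P1,P2=11]: 1111  = hex F
Output column (row 0 .. row 15) = 1111111111111111
Output column grouped in 4s = 1111 1111 1111 1111 = 0xFFFF
Convert to decimal digit by digit (value = value*16 + digit):
  F -> 15
  15*16 + 15 (F) = 255
  255*16 + 15 (F) = 4095
  4095*16 + 15 (F) = 65535
Decimal = 65535

65535


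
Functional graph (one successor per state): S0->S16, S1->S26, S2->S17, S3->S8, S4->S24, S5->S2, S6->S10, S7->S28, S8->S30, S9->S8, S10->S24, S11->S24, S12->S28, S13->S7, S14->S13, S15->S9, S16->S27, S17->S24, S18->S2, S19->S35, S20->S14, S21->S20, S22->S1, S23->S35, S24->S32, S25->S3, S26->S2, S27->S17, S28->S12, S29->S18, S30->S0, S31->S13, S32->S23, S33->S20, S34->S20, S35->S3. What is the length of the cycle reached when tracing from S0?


Trace from S0 until a state repeats:
  S0 -> S16 -> S27 -> S17 -> S24 -> S32 -> S23 -> S35 -> S3 -> S8 -> S30 -> S0
S0 first seen at step 0, revisited at step 11.
Cycle length = 11 - 0 = 11

11


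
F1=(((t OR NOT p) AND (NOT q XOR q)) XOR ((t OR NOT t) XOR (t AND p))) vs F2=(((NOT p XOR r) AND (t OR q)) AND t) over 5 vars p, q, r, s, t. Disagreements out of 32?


F1 = (((t OR NOT p) AND (NOT q XOR q)) XOR ((t OR NOT t) XOR (t AND p)))
F2 = (((NOT p XOR r) AND (t OR q)) AND t)
Evaluate both on each of 32 rows (bits = p,q,r,s,t):
  row 0 [00000]: F1=0 F2=0 -> 0
  row 1 [00001]: F1=0 F2=1 (differ) -> 1
  row 2 [00010]: F1=0 F2=0 -> 0
  row 3 [00011]: F1=0 F2=1 (differ) -> 1
  row 4 [00100]: F1=0 F2=0 -> 0
  row 5 [00101]: F1=0 F2=0 -> 0
  row 6 [00110]: F1=0 F2=0 -> 0
  row 7 [00111]: F1=0 F2=0 -> 0
  row 8 [01000]: F1=0 F2=0 -> 0
  row 9 [01001]: F1=0 F2=1 (differ) -> 1
  row 10 [01010]: F1=0 F2=0 -> 0
  row 11 [01011]: F1=0 F2=1 (differ) -> 1
  row 12 [01100]: F1=0 F2=0 -> 0
  row 13 [01101]: F1=0 F2=0 -> 0
  row 14 [01110]: F1=0 F2=0 -> 0
  row 15 [01111]: F1=0 F2=0 -> 0
  row 16 [10000]: F1=1 F2=0 (differ) -> 1
  row 17 [10001]: F1=1 F2=0 (differ) -> 1
  row 18 [10010]: F1=1 F2=0 (differ) -> 1
  row 19 [10011]: F1=1 F2=0 (differ) -> 1
  row 20 [10100]: F1=1 F2=0 (differ) -> 1
  row 21 [10101]: F1=1 F2=1 -> 0
  row 22 [10110]: F1=1 F2=0 (differ) -> 1
  row 23 [10111]: F1=1 F2=1 -> 0
  row 24 [11000]: F1=1 F2=0 (differ) -> 1
  row 25 [11001]: F1=1 F2=0 (differ) -> 1
  row 26 [11010]: F1=1 F2=0 (differ) -> 1
  row 27 [11011]: F1=1 F2=0 (differ) -> 1
  row 28 [11100]: F1=1 F2=0 (differ) -> 1
  row 29 [11101]: F1=1 F2=1 -> 0
  row 30 [11110]: F1=1 F2=0 (differ) -> 1
  row 31 [11111]: F1=1 F2=1 -> 0
Full result column, 8 rows per line (p,q fixed per line; r,s,t runs 000..111 left to right):
  rows 0-7 [p,q=00]: 01010000  (ones: 2)
  rows 8-15 [p,q=01]: 01010000  (ones: 2)
  rows 16-23 [p,q=10]: 11111010  (ones: 6)
  rows 24-31 [p,q=11]: 11111010  (ones: 6)
Disagreements = 2+2+6+6 = 16

16


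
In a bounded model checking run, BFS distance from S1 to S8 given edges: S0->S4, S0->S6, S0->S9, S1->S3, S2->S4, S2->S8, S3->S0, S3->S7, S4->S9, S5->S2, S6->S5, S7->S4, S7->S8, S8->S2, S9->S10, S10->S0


BFS layer-by-layer from S1:
  dist 0: {S1}
  dist 1: {S3}
  dist 2: {S0, S7}
  dist 3: {S4, S6, S8, S9}
  -> S8 reached at distance 3
Shortest path length = 3

3


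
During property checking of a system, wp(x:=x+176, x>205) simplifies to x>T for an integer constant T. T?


Formula: wp(x:=E, P) = P[E/x] (substitute E for x in postcondition)
Step 1: Postcondition: x>205
Step 2: Substitute x+176 for x: x+176>205
Step 3: Solve for x: x > 205-176 = 29

29


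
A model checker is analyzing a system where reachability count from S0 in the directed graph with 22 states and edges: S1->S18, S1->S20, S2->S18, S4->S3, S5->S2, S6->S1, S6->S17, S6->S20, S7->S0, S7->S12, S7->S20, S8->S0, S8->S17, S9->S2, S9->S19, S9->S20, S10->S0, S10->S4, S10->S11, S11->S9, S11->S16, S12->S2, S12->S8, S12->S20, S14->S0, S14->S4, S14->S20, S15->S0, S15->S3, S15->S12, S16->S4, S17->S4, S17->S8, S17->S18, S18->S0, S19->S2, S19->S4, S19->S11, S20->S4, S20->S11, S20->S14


BFS from S0:
  layer 0: {S0}
Reachable set: {S0}
Count = 1

1


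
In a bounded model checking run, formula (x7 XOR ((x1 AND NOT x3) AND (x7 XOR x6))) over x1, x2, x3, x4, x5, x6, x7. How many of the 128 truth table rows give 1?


Formula: (x7 XOR ((x1 AND NOT x3) AND (x7 XOR x6))) over 7 vars (128 rows)
Evaluate each row (x1, x2, x3, x4, x5, x6, x7 as bits, MSB first):
  row 0 [0000000]: (0 XOR ((0 AND NOT 0) AND (0 XOR 0))) -> 0
  row 1 [0000001]: (1 XOR ((0 AND NOT 0) AND (1 XOR 0))) -> 1
  row 2 [0000010]: (0 XOR ((0 AND NOT 0) AND (0 XOR 1))) -> 0
  row 3 [0000011]: (1 XOR ((0 AND NOT 0) AND (1 XOR 1))) -> 1
  row 4 [0000100]: (0 XOR ((0 AND NOT 0) AND (0 XOR 0))) -> 0
  (every remaining row is evaluated the same way; all 128 results are listed next)
Full result column, 8 rows per line (x1,x2,x3,x4 fixed per line; x5,x6,x7 runs 000..111 left to right):
  rows 0-7 [x1,x2,x3,x4=0000]: 01010101  (ones: 4)
  rows 8-15 [x1,x2,x3,x4=0001]: 01010101  (ones: 4)
  rows 16-23 [x1,x2,x3,x4=0010]: 01010101  (ones: 4)
  rows 24-31 [x1,x2,x3,x4=0011]: 01010101  (ones: 4)
  rows 32-39 [x1,x2,x3,x4=0100]: 01010101  (ones: 4)
  rows 40-47 [x1,x2,x3,x4=0101]: 01010101  (ones: 4)
  rows 48-55 [x1,x2,x3,x4=0110]: 01010101  (ones: 4)
  rows 56-63 [x1,x2,x3,x4=0111]: 01010101  (ones: 4)
  rows 64-71 [x1,x2,x3,x4=1000]: 00110011  (ones: 4)
  rows 72-79 [x1,x2,x3,x4=1001]: 00110011  (ones: 4)
  rows 80-87 [x1,x2,x3,x4=1010]: 01010101  (ones: 4)
  rows 88-95 [x1,x2,x3,x4=1011]: 01010101  (ones: 4)
  rows 96-103 [x1,x2,x3,x4=1100]: 00110011  (ones: 4)
  rows 104-111 [x1,x2,x3,x4=1101]: 00110011  (ones: 4)
  rows 112-119 [x1,x2,x3,x4=1110]: 01010101  (ones: 4)
  rows 120-127 [x1,x2,x3,x4=1111]: 01010101  (ones: 4)
Count of 1-rows = 4+4+4+4+4+4+4+4+4+4+4+4+4+4+4+4 = 64

64


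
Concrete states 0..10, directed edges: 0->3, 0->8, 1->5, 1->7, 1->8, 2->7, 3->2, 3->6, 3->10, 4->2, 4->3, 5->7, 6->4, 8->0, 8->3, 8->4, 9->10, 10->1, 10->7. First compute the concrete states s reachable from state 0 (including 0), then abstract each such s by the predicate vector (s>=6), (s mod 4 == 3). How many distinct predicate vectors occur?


BFS from 0:
Concrete reachable: {0, 1, 2, 3, 4, 5, 6, 7, 8, 10}
Abstract via predicates (s>=6), (s mod 4 == 3):
  (0,0) <- {0, 1, 2, 4, 5}
  (0,1) <- {3}
  (1,0) <- {6, 8, 10}
  (1,1) <- {7}
Distinct abstract states = 4

4


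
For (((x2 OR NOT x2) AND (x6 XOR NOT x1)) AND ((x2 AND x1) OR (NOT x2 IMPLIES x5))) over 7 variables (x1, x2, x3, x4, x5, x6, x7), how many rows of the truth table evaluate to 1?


Formula: (((x2 OR NOT x2) AND (x6 XOR NOT x1)) AND ((x2 AND x1) OR (NOT x2 IMPLIES x5))) over 7 vars (128 rows)
Evaluate each row (x1, x2, x3, x4, x5, x6, x7 as bits, MSB first):
  row 0 [0000000]: (((0 OR NOT 0) AND (0 XOR NOT 0)) AND ((0 AND 0) OR (NOT 0 IMPLIES 0))) -> 0
  row 1 [0000001]: (((0 OR NOT 0) AND (0 XOR NOT 0)) AND ((0 AND 0) OR (NOT 0 IMPLIES 0))) -> 0
  row 2 [0000010]: (((0 OR NOT 0) AND (1 XOR NOT 0)) AND ((0 AND 0) OR (NOT 0 IMPLIES 0))) -> 0
  row 3 [0000011]: (((0 OR NOT 0) AND (1 XOR NOT 0)) AND ((0 AND 0) OR (NOT 0 IMPLIES 0))) -> 0
  row 4 [0000100]: (((0 OR NOT 0) AND (0 XOR NOT 0)) AND ((0 AND 0) OR (NOT 0 IMPLIES 1))) -> 1
  (every remaining row is evaluated the same way; all 128 results are listed next)
Full result column, 8 rows per line (x1,x2,x3,x4 fixed per line; x5,x6,x7 runs 000..111 left to right):
  rows 0-7 [x1,x2,x3,x4=0000]: 00001100  (ones: 2)
  rows 8-15 [x1,x2,x3,x4=0001]: 00001100  (ones: 2)
  rows 16-23 [x1,x2,x3,x4=0010]: 00001100  (ones: 2)
  rows 24-31 [x1,x2,x3,x4=0011]: 00001100  (ones: 2)
  rows 32-39 [x1,x2,x3,x4=0100]: 11001100  (ones: 4)
  rows 40-47 [x1,x2,x3,x4=0101]: 11001100  (ones: 4)
  rows 48-55 [x1,x2,x3,x4=0110]: 11001100  (ones: 4)
  rows 56-63 [x1,x2,x3,x4=0111]: 11001100  (ones: 4)
  rows 64-71 [x1,x2,x3,x4=1000]: 00000011  (ones: 2)
  rows 72-79 [x1,x2,x3,x4=1001]: 00000011  (ones: 2)
  rows 80-87 [x1,x2,x3,x4=1010]: 00000011  (ones: 2)
  rows 88-95 [x1,x2,x3,x4=1011]: 00000011  (ones: 2)
  rows 96-103 [x1,x2,x3,x4=1100]: 00110011  (ones: 4)
  rows 104-111 [x1,x2,x3,x4=1101]: 00110011  (ones: 4)
  rows 112-119 [x1,x2,x3,x4=1110]: 00110011  (ones: 4)
  rows 120-127 [x1,x2,x3,x4=1111]: 00110011  (ones: 4)
Count of 1-rows = 2+2+2+2+4+4+4+4+2+2+2+2+4+4+4+4 = 48

48


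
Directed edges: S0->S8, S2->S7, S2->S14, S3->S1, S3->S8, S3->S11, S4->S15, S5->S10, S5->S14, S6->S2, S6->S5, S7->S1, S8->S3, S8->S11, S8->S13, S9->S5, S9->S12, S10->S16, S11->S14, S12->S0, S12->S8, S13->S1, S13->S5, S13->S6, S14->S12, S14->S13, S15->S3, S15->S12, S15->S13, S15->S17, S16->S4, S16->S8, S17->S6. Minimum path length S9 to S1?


BFS layer-by-layer from S9:
  dist 0: {S9}
  dist 1: {S5, S12}
  dist 2: {S0, S8, S10, S14}
  dist 3: {S3, S11, S13, S16}
  dist 4: {S1, S4, S6}
  -> S1 reached at distance 4
Shortest path length = 4

4


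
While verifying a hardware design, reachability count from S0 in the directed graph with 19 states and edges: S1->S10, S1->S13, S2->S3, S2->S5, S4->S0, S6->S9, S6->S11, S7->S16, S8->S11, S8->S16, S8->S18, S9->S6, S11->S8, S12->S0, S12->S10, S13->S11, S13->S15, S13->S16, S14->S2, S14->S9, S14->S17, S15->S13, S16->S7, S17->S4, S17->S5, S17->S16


BFS from S0:
  layer 0: {S0}
Reachable set: {S0}
Count = 1

1


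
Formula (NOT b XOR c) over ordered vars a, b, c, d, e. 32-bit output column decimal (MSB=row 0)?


Formula: (NOT b XOR c) over a, b, c, d, e (32 rows)
Evaluate each row (bits = a,b,c,d,e, MSB first):
  row 0 [00000]: (NOT 0 XOR 0) -> 1
  row 1 [00001]: (NOT 0 XOR 0) -> 1
  row 2 [00010]: (NOT 0 XOR 0) -> 1
  row 3 [00011]: (NOT 0 XOR 0) -> 1
  row 4 [00100]: (NOT 0 XOR 1) -> 0
  row 5 [00101]: (NOT 0 XOR 1) -> 0
  row 6 [00110]: (NOT 0 XOR 1) -> 0
  row 7 [00111]: (NOT 0 XOR 1) -> 0
  row 8 [01000]: (NOT 1 XOR 0) -> 0
  row 9 [01001]: (NOT 1 XOR 0) -> 0
  row 10 [01010]: (NOT 1 XOR 0) -> 0
  row 11 [01011]: (NOT 1 XOR 0) -> 0
  row 12 [01100]: (NOT 1 XOR 1) -> 1
  row 13 [01101]: (NOT 1 XOR 1) -> 1
  row 14 [01110]: (NOT 1 XOR 1) -> 1
  row 15 [01111]: (NOT 1 XOR 1) -> 1
  row 16 [10000]: (NOT 0 XOR 0) -> 1
  row 17 [10001]: (NOT 0 XOR 0) -> 1
  row 18 [10010]: (NOT 0 XOR 0) -> 1
  row 19 [10011]: (NOT 0 XOR 0) -> 1
  row 20 [10100]: (NOT 0 XOR 1) -> 0
  row 21 [10101]: (NOT 0 XOR 1) -> 0
  row 22 [10110]: (NOT 0 XOR 1) -> 0
  row 23 [10111]: (NOT 0 XOR 1) -> 0
  row 24 [11000]: (NOT 1 XOR 0) -> 0
  row 25 [11001]: (NOT 1 XOR 0) -> 0
  row 26 [11010]: (NOT 1 XOR 0) -> 0
  row 27 [11011]: (NOT 1 XOR 0) -> 0
  row 28 [11100]: (NOT 1 XOR 1) -> 1
  row 29 [11101]: (NOT 1 XOR 1) -> 1
  row 30 [11110]: (NOT 1 XOR 1) -> 1
  row 31 [11111]: (NOT 1 XOR 1) -> 1
Full result column, 4 rows per line (a,b,c fixed per line; d,e runs 00..11 left to right):
  rows 0-3 [a,b,c=000]: 1111  = hex F
  rows 4-7 [a,b,c=001]: 0000  = hex 0
  rows 8-11 [a,b,c=010]: 0000  = hex 0
  rows 12-15 [a,b,c=011]: 1111  = hex F
  rows 16-19 [a,b,c=100]: 1111  = hex F
  rows 20-23 [a,b,c=101]: 0000  = hex 0
  rows 24-27 [a,b,c=110]: 0000  = hex 0
  rows 28-31 [a,b,c=111]: 1111  = hex F
Output column (row 0 .. row 31) = 11110000000011111111000000001111
Output column grouped in 4s = 1111 0000 0000 1111 1111 0000 0000 1111 = 0xF00FF00F
Convert to decimal digit by digit (value = value*16 + digit):
  F -> 15
  15*16 + 0 = 240
  240*16 + 0 = 3840
  3840*16 + 15 (F) = 61455
  61455*16 + 15 (F) = 983295
  983295*16 + 0 = 15732720
  15732720*16 + 0 = 251723520
  251723520*16 + 15 (F) = 4027576335
Decimal = 4027576335

4027576335


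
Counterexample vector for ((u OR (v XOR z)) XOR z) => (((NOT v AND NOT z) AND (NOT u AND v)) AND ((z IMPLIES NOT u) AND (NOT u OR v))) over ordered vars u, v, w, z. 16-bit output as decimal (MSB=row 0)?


F1 = ((u OR (v XOR z)) XOR z)
F2 = (((NOT v AND NOT z) AND (NOT u AND v)) AND ((z IMPLIES NOT u) AND (NOT u OR v)))
Counterexample to F1=>F2 is where F1=1 and F2=0.
Evaluate each row (bits = u,v,w,z, MSB first):
  row 0 [0000]: F1=0 F2=0 -> F1&~F2 -> 0
  row 1 [0001]: F1=0 F2=0 -> F1&~F2 -> 0
  row 2 [0010]: F1=0 F2=0 -> F1&~F2 -> 0
  row 3 [0011]: F1=0 F2=0 -> F1&~F2 -> 0
  row 4 [0100]: F1=1 F2=0 -> F1&~F2 -> 1
  row 5 [0101]: F1=1 F2=0 -> F1&~F2 -> 1
  row 6 [0110]: F1=1 F2=0 -> F1&~F2 -> 1
  row 7 [0111]: F1=1 F2=0 -> F1&~F2 -> 1
  row 8 [1000]: F1=1 F2=0 -> F1&~F2 -> 1
  row 9 [1001]: F1=0 F2=0 -> F1&~F2 -> 0
  row 10 [1010]: F1=1 F2=0 -> F1&~F2 -> 1
  row 11 [1011]: F1=0 F2=0 -> F1&~F2 -> 0
  row 12 [1100]: F1=1 F2=0 -> F1&~F2 -> 1
  row 13 [1101]: F1=0 F2=0 -> F1&~F2 -> 0
  row 14 [1110]: F1=1 F2=0 -> F1&~F2 -> 1
  row 15 [1111]: F1=0 F2=0 -> F1&~F2 -> 0
Full result column, 4 rows per line (u,v fixed per line; w,z runs 00..11 left to right):
  rows 0-3 [u,v=00]: 0000  = hex 0
  rows 4-7 [u,v=01]: 1111  = hex F
  rows 8-11 [u,v=10]: 1010  = hex A
  rows 12-15 [u,v=11]: 1010  = hex A
Counterexample vector (row 0 .. row 15) = 0000111110101010
Output column grouped in 4s = 0000 1111 1010 1010 = 0x0FAA
Convert to decimal digit by digit (value = value*16 + digit):
  0 -> 0
  0*16 + 15 (F) = 15
  15*16 + 10 (A) = 250
  250*16 + 10 (A) = 4010
Decimal = 4010

4010


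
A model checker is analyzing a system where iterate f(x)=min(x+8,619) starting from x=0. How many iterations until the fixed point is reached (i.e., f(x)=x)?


Step 1: x=0, cap=619, increment=8
Step 2: x grows by 8 each step until capped at 619; fixed point is x=619
Step 3: iterations = ceil(619/8) = 78

78


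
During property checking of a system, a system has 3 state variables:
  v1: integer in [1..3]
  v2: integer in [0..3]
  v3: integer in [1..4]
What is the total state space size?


State space = product of domain sizes of all variables.
Domain sizes:
  v1 (integer in [1..3]): 3
  v2 (integer in [0..3]): 4
  v3 (integer in [1..4]): 4
Product = 3 * 4 * 4 = 48

48


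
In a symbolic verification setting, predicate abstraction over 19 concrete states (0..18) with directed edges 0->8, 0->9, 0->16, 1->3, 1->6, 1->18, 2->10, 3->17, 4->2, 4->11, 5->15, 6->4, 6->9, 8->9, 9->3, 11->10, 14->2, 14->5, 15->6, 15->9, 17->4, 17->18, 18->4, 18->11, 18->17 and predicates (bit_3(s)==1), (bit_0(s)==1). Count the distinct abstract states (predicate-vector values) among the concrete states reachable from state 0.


BFS from 0:
Concrete reachable: {0, 2, 3, 4, 8, 9, 10, 11, 16, 17, 18}
Abstract via predicates (bit_3(s)==1), (bit_0(s)==1):
  (0,0) <- {0, 2, 4, 16, 18}
  (0,1) <- {3, 17}
  (1,0) <- {8, 10}
  (1,1) <- {9, 11}
Distinct abstract states = 4

4
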